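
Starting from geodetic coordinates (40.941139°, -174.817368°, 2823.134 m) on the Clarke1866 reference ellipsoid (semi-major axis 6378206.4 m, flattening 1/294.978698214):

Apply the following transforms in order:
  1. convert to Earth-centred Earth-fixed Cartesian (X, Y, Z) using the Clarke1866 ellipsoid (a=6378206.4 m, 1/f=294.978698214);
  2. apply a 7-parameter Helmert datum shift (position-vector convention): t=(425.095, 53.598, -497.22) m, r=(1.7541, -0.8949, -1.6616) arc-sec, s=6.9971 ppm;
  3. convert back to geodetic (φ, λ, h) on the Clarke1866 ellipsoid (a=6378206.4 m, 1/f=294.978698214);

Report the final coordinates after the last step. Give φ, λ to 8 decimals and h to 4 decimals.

φ=40.93999059°, λ=-174.81760862°, h=2218.3361 m

start: φ=40.941139°, λ=-174.817368°, h=2823.134 m
→ ECEF (a=6378206.400, f=1/294.978698214): X=-4807404.9805, Y=-436038.8347, Z=4159138.4655
→ Helmert 7p (PV): X=-4807035.0809, Y=-435984.9306, Z=4158645.7818
→ geod (Bowring, a=6378206.400): φ=40.93999059°, λ=-174.81760862°, h=2218.3361 m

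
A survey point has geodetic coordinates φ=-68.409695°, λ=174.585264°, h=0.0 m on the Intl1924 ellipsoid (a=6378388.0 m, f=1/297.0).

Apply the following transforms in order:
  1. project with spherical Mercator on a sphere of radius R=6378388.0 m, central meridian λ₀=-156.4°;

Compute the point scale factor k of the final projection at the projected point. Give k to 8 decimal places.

2.71763338

start: φ=-68.409695°, λ=174.585264°, h=0.000 m
→ into merc (λ₀=-156.4°): φ=-68.40969500°, λ−λ₀=-29.01473600°
scale k = 2.71763338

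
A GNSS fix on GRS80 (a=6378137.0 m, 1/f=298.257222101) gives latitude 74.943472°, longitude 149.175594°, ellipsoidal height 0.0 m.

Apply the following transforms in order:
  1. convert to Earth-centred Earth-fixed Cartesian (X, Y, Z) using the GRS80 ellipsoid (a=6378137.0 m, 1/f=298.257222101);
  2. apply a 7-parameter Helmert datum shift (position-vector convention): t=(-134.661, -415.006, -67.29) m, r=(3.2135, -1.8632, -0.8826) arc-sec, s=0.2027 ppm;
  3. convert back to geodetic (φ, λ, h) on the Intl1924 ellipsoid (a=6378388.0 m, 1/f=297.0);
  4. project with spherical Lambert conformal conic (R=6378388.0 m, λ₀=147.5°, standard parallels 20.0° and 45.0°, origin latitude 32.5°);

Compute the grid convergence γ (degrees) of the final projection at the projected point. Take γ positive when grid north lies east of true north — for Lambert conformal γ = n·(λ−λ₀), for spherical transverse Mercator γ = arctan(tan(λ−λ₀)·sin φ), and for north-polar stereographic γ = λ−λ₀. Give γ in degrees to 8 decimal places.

0.91748403

start: φ=74.943472°, λ=149.175594°, h=0.000 m
→ ECEF (a=6378137.000, f=1/298.257222101): X=-1427277.4083, Y=851652.3225, Z=6137129.6448
→ Helmert 7p (PV): X=-1427464.1515, Y=851147.9831, Z=6137063.9745
→ geod (Bowring, a=6378388.000): φ=74.94457871°, λ=149.19382382°, h=-254.6840 m
→ into lcc (λ₀=147.5°): φ=74.94457871°, λ−λ₀=1.69382382°
convergence γ = 0.91748403°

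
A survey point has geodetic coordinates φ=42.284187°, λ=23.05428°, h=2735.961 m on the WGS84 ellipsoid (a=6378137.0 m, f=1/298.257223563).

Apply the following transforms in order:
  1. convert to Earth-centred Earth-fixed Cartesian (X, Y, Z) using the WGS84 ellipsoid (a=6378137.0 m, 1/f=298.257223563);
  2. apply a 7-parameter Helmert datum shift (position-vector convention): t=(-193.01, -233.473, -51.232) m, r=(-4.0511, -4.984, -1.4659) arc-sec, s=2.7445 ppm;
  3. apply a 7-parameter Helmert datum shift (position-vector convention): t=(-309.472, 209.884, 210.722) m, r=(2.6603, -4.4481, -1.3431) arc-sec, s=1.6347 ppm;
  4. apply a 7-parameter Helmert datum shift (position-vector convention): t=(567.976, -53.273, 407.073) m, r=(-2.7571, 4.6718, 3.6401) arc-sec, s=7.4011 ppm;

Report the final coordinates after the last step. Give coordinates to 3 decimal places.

start: φ=42.284187°, λ=23.054280°, h=2735.961 m
→ ECEF (a=6378137.000, f=1/298.257223563): X=4350250.3615, Y=1851437.5209, Z=4270850.5172
→ Helmert 7p (PV): X=4349979.2514, Y=1851262.0934, Z=4270879.7596
→ Helmert 7p (PV): X=4349596.8432, Y=1851391.5948, Z=4271215.1473
→ Helmert 7p (PV): X=4350261.0797, Y=1851485.8780, Z=4271530.5676

X=4350261.080 m, Y=1851485.878 m, Z=4271530.568 m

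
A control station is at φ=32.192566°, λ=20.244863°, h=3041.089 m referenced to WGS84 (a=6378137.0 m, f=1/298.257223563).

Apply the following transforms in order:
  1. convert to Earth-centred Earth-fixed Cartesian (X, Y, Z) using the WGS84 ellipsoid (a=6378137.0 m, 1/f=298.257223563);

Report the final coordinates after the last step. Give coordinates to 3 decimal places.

X=5071360.036 m, Y=1870406.941 m, Z=3380141.246 m

start: φ=32.192566°, λ=20.244863°, h=3041.089 m
→ ECEF (a=6378137.000, f=1/298.257223563): X=5071360.0364, Y=1870406.9407, Z=3380141.2463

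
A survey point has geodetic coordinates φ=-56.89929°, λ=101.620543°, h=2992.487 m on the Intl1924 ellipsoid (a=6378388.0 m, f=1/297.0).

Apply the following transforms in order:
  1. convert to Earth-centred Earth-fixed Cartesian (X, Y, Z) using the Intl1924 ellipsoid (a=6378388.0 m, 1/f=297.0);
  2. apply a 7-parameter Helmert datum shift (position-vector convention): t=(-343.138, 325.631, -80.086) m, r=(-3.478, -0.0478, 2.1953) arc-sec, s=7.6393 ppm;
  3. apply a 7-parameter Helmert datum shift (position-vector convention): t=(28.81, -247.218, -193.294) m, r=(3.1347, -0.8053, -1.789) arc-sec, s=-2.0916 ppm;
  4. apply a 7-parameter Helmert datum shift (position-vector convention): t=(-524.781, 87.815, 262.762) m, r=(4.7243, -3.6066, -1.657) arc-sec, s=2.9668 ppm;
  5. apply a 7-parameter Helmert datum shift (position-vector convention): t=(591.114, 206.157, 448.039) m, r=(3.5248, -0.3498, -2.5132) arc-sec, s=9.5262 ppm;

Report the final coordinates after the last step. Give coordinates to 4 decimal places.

X=-703705.6611 m, Y=3422247.7185 m, Z=-5321945.3214 m

start: φ=-56.899290°, λ=101.620543°, h=2992.487 m
→ ECEF (a=6378388.000, f=1/297.0): X=-703631.5185, Y=3421596.7392, Z=-5322401.4631
→ Helmert 7p (PV): X=-704015.2151, Y=3421851.2739, Z=-5322580.0663
→ Helmert 7p (PV): X=-703934.4734, Y=3421683.8944, Z=-5322712.9729
→ Helmert 7p (PV): X=-704340.7857, Y=3421909.4278, Z=-5322399.9402
→ Helmert 7p (PV): X=-703705.6611, Y=3422247.7185, Z=-5321945.3214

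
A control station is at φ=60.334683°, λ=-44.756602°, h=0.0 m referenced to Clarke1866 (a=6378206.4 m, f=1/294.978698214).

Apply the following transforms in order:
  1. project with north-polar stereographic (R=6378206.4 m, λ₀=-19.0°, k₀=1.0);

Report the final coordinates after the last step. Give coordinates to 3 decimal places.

start: φ=60.334683°, λ=-44.756602°, h=0.000 m
→ stereo (R=6378206.4, λ₀=-19.0°): E=-1467980.3233, N=-3042542.2188

E=-1467980.323 m, N=-3042542.219 m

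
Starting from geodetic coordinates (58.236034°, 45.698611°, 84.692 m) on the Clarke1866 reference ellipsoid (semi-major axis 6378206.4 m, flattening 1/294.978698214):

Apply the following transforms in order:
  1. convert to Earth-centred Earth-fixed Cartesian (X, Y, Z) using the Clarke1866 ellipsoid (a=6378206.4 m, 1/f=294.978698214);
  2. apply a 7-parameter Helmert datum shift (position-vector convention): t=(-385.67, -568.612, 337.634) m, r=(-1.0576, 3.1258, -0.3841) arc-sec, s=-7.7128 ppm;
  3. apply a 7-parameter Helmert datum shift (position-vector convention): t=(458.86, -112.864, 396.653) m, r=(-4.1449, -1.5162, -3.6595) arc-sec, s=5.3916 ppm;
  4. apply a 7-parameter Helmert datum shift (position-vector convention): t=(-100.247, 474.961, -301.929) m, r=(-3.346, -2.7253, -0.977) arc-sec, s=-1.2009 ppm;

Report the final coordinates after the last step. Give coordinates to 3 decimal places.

X=2350856.942 m, Y=2408853.435 m, Z=5399821.910 m

start: φ=58.236034°, λ=45.698611°, h=84.692 m
→ ECEF (a=6378206.400, f=1/294.978698214): X=2350862.8764, Y=2408901.8598, Z=5399495.6673
→ Helmert 7p (PV): X=2350545.3853, Y=2408337.9759, Z=5399743.6794
→ Helmert 7p (PV): X=2351019.9546, Y=2408304.9023, Z=5400138.3281
→ Helmert 7p (PV): X=2350856.9415, Y=2408853.4355, Z=5399821.9100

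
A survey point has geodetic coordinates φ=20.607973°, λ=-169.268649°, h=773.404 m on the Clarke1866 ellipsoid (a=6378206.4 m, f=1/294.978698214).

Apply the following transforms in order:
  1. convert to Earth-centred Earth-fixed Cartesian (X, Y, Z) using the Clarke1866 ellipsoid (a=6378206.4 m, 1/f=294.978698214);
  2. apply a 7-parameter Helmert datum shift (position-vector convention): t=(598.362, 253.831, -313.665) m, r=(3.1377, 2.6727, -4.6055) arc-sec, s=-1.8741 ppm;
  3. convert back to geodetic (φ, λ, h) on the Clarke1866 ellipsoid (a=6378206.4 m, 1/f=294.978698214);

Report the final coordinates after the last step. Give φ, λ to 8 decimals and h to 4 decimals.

φ=20.60791073°, λ=-169.27088053°, h=56.6799 m

start: φ=20.607973°, λ=-169.268649°, h=773.404 m
→ ECEF (a=6378206.400, f=1/294.978698214): X=-5868830.4590, Y=-1112253.3200, Z=2230961.8085
→ Helmert 7p (PV): X=-5868217.0248, Y=-1111900.3023, Z=2230703.0888
→ geod (Bowring, a=6378206.400): φ=20.60791073°, λ=-169.27088053°, h=56.6799 m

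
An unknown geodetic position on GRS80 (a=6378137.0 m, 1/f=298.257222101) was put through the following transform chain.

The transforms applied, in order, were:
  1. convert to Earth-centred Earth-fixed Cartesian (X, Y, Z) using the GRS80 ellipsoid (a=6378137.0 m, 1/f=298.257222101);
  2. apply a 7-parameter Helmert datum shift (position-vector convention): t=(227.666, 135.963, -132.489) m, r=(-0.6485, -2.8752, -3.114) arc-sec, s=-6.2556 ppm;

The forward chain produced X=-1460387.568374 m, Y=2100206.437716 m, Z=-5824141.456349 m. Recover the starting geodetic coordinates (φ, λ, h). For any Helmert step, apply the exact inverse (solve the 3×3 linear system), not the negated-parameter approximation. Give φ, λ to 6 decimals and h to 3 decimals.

start: X=-1460387.5684, Y=2100206.4377, Z=-5824141.4563 m
→ Helmert⁻¹: X=-1460737.2597, Y=2100079.8699, Z=-5824018.4358
→ geod (Bowring, a=6378137.000): φ=-66.42836000°, λ=124.82103500°, h=879.0800 m

φ=-66.428360°, λ=124.821035°, h=879.080 m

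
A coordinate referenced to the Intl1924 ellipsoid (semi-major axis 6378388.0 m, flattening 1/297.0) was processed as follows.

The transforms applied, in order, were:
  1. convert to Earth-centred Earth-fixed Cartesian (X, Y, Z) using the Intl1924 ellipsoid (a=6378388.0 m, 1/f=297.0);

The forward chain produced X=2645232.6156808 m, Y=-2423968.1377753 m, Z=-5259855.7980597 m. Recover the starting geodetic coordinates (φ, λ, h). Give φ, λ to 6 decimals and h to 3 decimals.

start: X=2645232.6157, Y=-2423968.1378, Z=-5259855.7981 m
→ geod (Bowring, a=6378388.000): φ=-55.88072300°, λ=-42.50069500°, h=3313.2730 m

φ=-55.880723°, λ=-42.500695°, h=3313.273 m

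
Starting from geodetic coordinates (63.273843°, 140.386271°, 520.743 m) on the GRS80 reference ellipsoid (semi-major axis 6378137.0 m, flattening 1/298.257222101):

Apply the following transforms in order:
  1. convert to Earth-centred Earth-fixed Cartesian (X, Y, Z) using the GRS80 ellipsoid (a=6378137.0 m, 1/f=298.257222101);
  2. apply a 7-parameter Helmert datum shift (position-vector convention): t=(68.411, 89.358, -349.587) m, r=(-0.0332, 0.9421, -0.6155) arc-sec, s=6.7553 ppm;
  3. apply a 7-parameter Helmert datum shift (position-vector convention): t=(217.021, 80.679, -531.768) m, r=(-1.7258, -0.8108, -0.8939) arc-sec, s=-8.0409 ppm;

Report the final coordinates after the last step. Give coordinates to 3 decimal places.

X=-2215515.989 m, Y=1834213.574 m, Z=5673332.731 m

start: φ=63.273843°, λ=140.386271°, h=520.743 m
→ ECEF (a=6378137.000, f=1/298.257222101): X=-2215821.3038, Y=1833981.2948, Z=5674235.6079
→ Helmert 7p (PV): X=-2215736.4718, Y=1834090.5674, Z=5673934.1775
→ Helmert 7p (PV): X=-2215515.9892, Y=1834213.5739, Z=5673332.7307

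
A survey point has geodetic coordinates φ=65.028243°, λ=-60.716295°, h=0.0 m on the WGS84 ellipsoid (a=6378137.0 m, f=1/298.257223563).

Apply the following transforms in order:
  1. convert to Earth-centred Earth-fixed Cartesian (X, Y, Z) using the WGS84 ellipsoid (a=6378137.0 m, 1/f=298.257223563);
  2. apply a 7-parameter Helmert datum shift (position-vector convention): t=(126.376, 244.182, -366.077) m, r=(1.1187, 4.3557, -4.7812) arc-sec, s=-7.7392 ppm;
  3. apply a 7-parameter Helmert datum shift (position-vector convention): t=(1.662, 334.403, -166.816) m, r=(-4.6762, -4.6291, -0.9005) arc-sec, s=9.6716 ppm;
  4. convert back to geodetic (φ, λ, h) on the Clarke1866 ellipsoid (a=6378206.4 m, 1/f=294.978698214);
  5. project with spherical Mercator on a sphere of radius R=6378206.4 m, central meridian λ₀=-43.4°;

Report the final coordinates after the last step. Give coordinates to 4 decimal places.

start: φ=65.028243°, λ=-60.716295°, h=0.000 m
→ ECEF (a=6378137.000, f=1/298.257223563): X=1320714.0980, Y=-2355053.9909, Z=5759039.9172
→ Helmert 7p (PV): X=1320897.2761, Y=-2354853.4310, Z=5758588.6077
→ Helmert 7p (PV): X=1320772.1941, Y=-2354417.0166, Z=5758560.5181
→ geod (Bowring, a=6378206.400): φ=65.03235078°, λ=-60.70860687°, h=-531.1140 m
→ merc (R=6378206.4, λ₀=-43.4°): E=-1926806.2682, N=9617002.6517

E=-1926806.2682 m, N=9617002.6517 m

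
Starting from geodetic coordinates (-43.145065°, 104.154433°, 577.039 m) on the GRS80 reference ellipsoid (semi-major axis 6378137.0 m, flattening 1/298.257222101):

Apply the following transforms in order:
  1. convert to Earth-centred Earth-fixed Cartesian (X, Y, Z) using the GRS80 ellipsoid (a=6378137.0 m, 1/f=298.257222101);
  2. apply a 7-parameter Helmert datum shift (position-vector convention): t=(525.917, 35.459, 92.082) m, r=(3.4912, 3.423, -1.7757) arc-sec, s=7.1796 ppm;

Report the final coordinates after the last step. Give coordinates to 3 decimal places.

X=-1139389.227 m, Y=4520001.083 m, Z=-4339512.499 m

start: φ=-43.145065°, λ=104.154433°, h=577.039 m
→ ECEF (a=6378137.000, f=1/298.257222101): X=-1139873.8532, Y=4519849.9070, Z=-4339668.8427
→ Helmert 7p (PV): X=-1139389.2272, Y=4520001.0828, Z=-4339512.4986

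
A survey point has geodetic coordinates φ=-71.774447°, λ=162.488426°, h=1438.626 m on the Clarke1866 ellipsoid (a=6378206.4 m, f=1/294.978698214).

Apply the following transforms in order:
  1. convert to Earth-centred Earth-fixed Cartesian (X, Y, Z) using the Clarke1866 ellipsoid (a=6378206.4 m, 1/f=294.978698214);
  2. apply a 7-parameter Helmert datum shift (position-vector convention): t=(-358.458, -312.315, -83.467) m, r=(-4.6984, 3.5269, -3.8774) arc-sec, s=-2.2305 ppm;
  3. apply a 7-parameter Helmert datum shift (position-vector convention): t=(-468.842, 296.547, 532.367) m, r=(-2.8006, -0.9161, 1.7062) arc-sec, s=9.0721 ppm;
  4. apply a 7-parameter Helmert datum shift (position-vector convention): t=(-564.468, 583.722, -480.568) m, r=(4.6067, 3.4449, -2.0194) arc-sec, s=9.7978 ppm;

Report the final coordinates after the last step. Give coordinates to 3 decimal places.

X=-1910243.118 m, Y=602752.480 m, Z=-6037130.488 m

start: φ=-71.774447°, λ=162.488426°, h=1438.626 m
→ ECEF (a=6378206.400, f=1/294.978698214): X=-1908654.5802, Y=602220.3906, Z=-6037045.9764
→ Helmert 7p (PV): X=-1909100.6869, Y=601805.0970, Z=-6037097.0596
→ Helmert 7p (PV): X=-1909565.0133, Y=602009.3411, Z=-6036636.1120
→ Helmert 7p (PV): X=-1910243.1178, Y=602752.4799, Z=-6037130.4878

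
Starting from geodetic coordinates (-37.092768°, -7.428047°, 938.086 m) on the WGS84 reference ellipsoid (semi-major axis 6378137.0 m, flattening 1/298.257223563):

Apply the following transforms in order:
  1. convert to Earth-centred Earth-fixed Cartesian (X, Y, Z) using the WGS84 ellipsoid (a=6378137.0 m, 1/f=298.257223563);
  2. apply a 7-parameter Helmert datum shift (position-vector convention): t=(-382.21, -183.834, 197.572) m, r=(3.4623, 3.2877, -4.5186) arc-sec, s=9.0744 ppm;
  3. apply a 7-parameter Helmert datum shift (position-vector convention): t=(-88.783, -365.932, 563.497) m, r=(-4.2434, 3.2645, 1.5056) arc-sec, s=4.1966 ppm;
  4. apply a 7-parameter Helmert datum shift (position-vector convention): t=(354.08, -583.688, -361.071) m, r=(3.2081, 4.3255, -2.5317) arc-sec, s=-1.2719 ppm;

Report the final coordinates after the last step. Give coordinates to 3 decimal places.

start: φ=-37.092768°, λ=-7.428047°, h=938.086 m
→ ECEF (a=6378137.000, f=1/298.257223563): X=5051785.5105, Y=-658627.1677, Z=-3826176.0633
→ Helmert 7p (PV): X=5051373.7271, Y=-658863.4221, Z=-3826104.7894
→ Helmert 7p (PV): X=5051250.3969, Y=-659273.9604, Z=-3825623.7416
→ Helmert 7p (PV): X=5051509.7347, Y=-659859.3079, Z=-3826096.1284

X=5051509.735 m, Y=-659859.308 m, Z=-3826096.128 m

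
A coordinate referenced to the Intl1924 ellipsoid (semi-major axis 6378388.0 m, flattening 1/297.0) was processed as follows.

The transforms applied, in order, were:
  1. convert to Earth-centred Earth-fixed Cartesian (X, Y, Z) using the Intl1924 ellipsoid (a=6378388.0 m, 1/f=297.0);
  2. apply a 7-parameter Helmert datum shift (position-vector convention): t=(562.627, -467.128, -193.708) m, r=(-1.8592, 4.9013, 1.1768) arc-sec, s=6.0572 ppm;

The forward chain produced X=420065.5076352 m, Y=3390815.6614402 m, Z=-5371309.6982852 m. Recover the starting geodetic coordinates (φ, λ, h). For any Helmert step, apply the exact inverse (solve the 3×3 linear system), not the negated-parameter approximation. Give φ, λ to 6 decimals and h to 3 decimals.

φ=-57.709307°, λ=82.945963°, h=2860.975 m

start: X=420065.5076, Y=3390815.6614, Z=-5371309.6983 m
→ Helmert⁻¹: X=419647.3157, Y=3391308.2664, Z=-5371042.9167
→ geod (Bowring, a=6378388.000): φ=-57.70930700°, λ=82.94596300°, h=2860.9750 m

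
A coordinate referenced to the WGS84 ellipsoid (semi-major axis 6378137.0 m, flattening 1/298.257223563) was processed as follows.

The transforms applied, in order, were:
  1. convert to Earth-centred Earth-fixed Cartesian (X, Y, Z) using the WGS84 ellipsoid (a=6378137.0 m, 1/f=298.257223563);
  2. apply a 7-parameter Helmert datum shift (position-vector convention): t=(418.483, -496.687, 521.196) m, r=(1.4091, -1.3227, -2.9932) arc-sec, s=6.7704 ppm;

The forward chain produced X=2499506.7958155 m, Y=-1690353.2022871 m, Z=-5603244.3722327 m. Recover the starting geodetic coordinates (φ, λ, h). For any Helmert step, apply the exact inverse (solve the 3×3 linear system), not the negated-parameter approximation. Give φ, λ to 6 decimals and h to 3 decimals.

φ=-61.864481°, λ=-34.066286°, h=2634.279 m

start: X=2499506.7958, Y=-1690353.2023, Z=-5603244.3722 m
→ Helmert⁻¹: X=2499059.9806, Y=-1689847.0913, Z=-5603732.1101
→ geod (Bowring, a=6378137.000): φ=-61.86448100°, λ=-34.06628600°, h=2634.2790 m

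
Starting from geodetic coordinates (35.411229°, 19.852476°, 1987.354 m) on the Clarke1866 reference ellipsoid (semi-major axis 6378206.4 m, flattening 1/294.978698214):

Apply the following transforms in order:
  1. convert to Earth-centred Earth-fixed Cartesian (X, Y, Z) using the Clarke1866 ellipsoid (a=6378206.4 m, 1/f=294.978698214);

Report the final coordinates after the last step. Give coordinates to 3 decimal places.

start: φ=35.411229°, λ=19.852476°, h=1987.354 m
→ ECEF (a=6378206.400, f=1/294.978698214): X=4896481.8345, Y=1767909.4635, Z=3676107.9342

X=4896481.834 m, Y=1767909.464 m, Z=3676107.934 m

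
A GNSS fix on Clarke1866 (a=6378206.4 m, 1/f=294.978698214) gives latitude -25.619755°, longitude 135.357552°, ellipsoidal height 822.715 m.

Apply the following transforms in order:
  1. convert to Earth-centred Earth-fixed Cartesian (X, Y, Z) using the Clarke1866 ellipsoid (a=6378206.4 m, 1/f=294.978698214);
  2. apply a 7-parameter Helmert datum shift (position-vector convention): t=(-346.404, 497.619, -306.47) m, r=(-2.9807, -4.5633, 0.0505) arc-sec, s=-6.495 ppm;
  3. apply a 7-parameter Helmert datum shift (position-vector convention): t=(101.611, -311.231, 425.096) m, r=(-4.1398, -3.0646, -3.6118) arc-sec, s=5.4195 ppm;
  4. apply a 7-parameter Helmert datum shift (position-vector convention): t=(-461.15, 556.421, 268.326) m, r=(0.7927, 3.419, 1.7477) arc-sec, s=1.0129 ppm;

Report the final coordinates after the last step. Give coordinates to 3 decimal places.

start: φ=-25.619755°, λ=135.357552°, h=822.715 m
→ ECEF (a=6378206.400, f=1/294.978698214): X=-4095076.3384, Y=4044282.3396, Z=-2741338.4617
→ Helmert 7p (PV): X=-4095336.4874, Y=4044713.0740, Z=-2741776.1665
→ Helmert 7p (PV): X=-4095145.5093, Y=4044440.4465, Z=-2741507.9558
→ Helmert 7p (PV): X=-4095690.5189, Y=4044976.8015, Z=-2741158.9831

X=-4095690.519 m, Y=4044976.802 m, Z=-2741158.983 m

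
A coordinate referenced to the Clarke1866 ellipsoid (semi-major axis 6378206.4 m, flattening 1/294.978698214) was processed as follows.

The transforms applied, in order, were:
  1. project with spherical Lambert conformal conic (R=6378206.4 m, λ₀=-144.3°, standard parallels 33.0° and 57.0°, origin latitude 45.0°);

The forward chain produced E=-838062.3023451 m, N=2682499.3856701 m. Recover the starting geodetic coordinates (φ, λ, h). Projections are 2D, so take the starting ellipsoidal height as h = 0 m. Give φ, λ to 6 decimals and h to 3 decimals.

φ=68.032811°, λ=-163.153455°, h=0.000 m

start: E=-838062.3023, N=2682499.3857 m
→ lcc⁻¹: φ=68.03281100°, λ=-163.15345500°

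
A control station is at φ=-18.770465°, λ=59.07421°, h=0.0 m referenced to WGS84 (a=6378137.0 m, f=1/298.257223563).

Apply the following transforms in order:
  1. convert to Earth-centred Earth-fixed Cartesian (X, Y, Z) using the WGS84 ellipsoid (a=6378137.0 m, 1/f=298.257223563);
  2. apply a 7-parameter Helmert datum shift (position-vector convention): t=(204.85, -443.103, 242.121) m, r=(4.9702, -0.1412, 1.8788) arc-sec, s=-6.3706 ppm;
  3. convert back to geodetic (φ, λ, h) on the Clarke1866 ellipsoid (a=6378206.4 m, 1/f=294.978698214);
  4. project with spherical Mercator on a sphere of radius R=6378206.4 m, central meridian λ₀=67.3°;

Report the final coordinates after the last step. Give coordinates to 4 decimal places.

E=-916043.2068 m, N=-2127815.2931 m

start: φ=-18.770465°, λ=59.074210°, h=0.000 m
→ ECEF (a=6378137.000, f=1/298.257223563): X=3104641.4910, Y=5182182.9603, Z=-2039309.7986
→ Helmert 7p (PV): X=3104780.7561, Y=5181784.2620, Z=-2038927.6905
→ geod (Bowring, a=6378206.400): φ=-18.76928873°, λ=59.07113340°, h=-423.8460 m
→ merc (R=6378206.4, λ₀=67.3°): E=-916043.2068, N=-2127815.2931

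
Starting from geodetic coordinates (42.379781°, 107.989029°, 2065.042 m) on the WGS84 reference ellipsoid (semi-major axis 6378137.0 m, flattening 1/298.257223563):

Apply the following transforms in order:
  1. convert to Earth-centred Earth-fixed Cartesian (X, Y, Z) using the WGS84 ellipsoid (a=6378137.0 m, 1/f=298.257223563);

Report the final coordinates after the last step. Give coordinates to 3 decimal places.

start: φ=42.379781°, λ=107.989029°, h=2065.042 m
→ ECEF (a=6378137.000, f=1/298.257223563): X=-1457760.3899, Y=4489449.9857, Z=4278251.4871

X=-1457760.390 m, Y=4489449.986 m, Z=4278251.487 m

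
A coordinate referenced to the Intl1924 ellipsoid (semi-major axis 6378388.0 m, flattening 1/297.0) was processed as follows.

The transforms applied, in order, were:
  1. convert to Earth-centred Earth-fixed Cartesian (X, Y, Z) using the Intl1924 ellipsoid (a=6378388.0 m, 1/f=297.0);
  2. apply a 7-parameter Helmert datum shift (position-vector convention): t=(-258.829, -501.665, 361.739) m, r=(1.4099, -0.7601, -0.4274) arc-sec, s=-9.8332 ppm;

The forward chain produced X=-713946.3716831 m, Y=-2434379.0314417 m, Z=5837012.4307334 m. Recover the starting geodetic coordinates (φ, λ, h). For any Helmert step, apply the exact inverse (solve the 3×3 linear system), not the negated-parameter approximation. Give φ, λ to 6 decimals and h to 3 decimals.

φ=66.653604°, λ=-106.342425°, h=3683.514 m

start: X=-713946.3717, Y=-2434379.0314, Z=5837012.4307 m
→ Helmert⁻¹: X=-713668.0087, Y=-2433862.8820, Z=5836727.3516
→ geod (Bowring, a=6378388.000): φ=66.65360400°, λ=-106.34242500°, h=3683.5140 m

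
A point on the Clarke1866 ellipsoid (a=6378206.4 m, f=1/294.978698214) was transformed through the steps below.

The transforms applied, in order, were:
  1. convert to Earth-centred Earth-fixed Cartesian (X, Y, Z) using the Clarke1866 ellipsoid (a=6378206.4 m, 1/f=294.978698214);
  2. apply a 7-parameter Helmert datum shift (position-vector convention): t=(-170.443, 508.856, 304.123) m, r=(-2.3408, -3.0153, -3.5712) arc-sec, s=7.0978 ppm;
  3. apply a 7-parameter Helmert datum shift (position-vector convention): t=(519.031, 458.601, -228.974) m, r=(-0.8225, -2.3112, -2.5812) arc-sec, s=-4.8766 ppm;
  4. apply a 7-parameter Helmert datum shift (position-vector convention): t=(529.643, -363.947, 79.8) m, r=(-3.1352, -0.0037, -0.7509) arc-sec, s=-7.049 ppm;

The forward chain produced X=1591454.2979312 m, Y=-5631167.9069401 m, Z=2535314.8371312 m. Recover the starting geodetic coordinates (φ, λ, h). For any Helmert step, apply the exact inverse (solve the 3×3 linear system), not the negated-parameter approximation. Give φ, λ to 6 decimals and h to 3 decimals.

φ=23.562707°, λ=-74.226448°, h=2857.937 m

start: X=1591454.2979, Y=-5631167.9069, Z=2535314.8371 m
→ Helmert⁻¹: X=1590956.4139, Y=-5630876.3942, Z=2535167.2910
→ Helmert⁻¹: X=1590544.0185, Y=-5631352.6630, Z=2535368.3515
→ Helmert⁻¹: X=1590837.7361, Y=-5631822.7703, Z=2534959.0666
→ geod (Bowring, a=6378206.400): φ=23.56270700°, λ=-74.22644800°, h=2857.9370 m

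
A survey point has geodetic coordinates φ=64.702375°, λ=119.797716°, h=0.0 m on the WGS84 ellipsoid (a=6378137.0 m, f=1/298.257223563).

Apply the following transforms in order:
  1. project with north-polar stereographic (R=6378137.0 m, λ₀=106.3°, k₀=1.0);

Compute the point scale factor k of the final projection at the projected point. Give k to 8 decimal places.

start: φ=64.702375°, λ=119.797716°, h=0.000 m
→ into stereo (λ₀=106.3°): φ=64.70237500°, λ−λ₀=13.49771600°
scale k = 1.05036486

1.05036486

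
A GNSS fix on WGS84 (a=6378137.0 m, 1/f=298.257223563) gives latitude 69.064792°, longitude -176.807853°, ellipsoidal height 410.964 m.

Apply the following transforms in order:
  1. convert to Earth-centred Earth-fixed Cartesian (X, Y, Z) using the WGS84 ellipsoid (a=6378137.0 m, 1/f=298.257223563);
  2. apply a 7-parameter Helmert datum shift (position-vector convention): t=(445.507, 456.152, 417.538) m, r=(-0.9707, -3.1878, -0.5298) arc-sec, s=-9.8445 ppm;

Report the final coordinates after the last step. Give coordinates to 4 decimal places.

X=-2281892.7006 m, Y=-126793.6439 m, Z=5935267.4881 m

start: φ=69.064792°, λ=-176.807853°, h=410.964 m
→ ECEF (a=6378137.000, f=1/298.257223563): X=-2282268.6255, Y=-127284.8411, Z=5934943.0495
→ Helmert 7p (PV): X=-2281892.7006, Y=-126793.6439, Z=5935267.4881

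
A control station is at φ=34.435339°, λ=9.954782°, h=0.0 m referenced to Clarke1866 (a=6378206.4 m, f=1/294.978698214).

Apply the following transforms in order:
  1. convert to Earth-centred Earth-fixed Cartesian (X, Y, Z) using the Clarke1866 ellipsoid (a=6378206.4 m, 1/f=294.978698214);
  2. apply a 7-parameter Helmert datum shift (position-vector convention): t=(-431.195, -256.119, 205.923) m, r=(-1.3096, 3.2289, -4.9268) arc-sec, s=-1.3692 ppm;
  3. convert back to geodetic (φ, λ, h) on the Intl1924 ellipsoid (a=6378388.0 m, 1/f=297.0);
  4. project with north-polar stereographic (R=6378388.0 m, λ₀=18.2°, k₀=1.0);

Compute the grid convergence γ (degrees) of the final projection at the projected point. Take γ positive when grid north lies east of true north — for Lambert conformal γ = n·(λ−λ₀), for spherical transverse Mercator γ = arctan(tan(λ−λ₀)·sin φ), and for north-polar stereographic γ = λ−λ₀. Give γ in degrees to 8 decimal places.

-8.24838199

start: φ=34.435339°, λ=9.954782°, h=0.000 m
→ ECEF (a=6378206.400, f=1/294.978698214): X=5186937.0693, Y=910376.7195, Z=3586191.7903
→ Helmert 7p (PV): X=5186576.6561, Y=910018.2291, Z=3586305.8260
→ geod (Bowring, a=6378388.000): φ=34.43708166°, λ=9.95161801°, h=-507.7515 m
→ into stereo (λ₀=18.2°): φ=34.43708166°, λ−λ₀=-8.24838199°
convergence γ = -8.24838199°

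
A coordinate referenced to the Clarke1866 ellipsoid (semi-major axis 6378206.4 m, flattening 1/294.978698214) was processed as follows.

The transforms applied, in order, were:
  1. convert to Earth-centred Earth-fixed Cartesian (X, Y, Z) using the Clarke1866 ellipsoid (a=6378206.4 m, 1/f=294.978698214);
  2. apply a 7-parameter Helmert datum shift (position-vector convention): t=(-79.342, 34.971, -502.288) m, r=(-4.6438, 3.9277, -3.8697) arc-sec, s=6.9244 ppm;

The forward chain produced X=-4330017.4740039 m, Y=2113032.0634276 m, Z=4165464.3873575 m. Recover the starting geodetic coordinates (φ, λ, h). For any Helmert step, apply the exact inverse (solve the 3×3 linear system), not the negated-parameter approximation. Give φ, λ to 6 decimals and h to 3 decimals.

start: X=-4330017.4740, Y=2113032.0634, Z=4165464.3874 m
→ Helmert⁻¹: X=-4330027.1153, Y=2112807.4362, Z=4165902.9435
→ geod (Bowring, a=6378206.400): φ=41.04109400°, λ=153.99025100°, h=359.2370 m

φ=41.041094°, λ=153.990251°, h=359.237 m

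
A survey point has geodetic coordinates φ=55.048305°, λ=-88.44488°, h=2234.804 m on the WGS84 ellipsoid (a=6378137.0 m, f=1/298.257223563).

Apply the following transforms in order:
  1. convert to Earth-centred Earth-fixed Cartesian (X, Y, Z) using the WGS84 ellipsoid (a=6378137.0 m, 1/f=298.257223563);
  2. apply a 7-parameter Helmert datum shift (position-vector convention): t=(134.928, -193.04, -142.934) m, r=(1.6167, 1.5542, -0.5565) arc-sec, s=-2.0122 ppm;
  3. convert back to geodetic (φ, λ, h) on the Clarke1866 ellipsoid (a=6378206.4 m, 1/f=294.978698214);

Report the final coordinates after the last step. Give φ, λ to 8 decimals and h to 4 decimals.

start: φ=55.048305°, λ=-88.444880°, h=2234.804 m
→ ECEF (a=6378137.000, f=1/298.257223563): X=99421.4963, Y=-3662118.1857, Z=5206297.8002
→ Helmert 7p (PV): X=99585.5731, Y=-3662344.9318, Z=5206114.9374
→ geod (Bowring, a=6378206.400): φ=55.04767191°, λ=-88.44241122°, h=2307.5821 m

φ=55.04767191°, λ=-88.44241122°, h=2307.5821 m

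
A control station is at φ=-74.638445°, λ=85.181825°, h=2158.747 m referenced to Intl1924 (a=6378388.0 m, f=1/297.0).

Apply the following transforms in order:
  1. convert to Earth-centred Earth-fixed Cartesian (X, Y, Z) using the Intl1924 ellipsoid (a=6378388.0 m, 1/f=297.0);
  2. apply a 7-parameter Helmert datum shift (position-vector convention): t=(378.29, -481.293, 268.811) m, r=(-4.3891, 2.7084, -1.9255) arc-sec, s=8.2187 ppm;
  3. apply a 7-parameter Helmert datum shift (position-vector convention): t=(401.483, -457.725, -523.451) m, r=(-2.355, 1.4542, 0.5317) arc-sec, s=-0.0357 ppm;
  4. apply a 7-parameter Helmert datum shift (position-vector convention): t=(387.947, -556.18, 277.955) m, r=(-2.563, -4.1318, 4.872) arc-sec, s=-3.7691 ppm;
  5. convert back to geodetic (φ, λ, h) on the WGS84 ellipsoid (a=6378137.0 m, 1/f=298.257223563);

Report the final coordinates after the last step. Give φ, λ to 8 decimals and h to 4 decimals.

start: φ=-74.638445°, λ=85.181825°, h=2158.747 m
→ ECEF (a=6378388.000, f=1/297.0): X=142417.7059, Y=1689579.5006, Z=-6130427.3333
→ Helmert 7p (PV): X=142732.4415, Y=1688980.3141, Z=-6130246.7293
→ Helmert 7p (PV): X=143086.3464, Y=1688452.9054, Z=-6130790.2515
→ Helmert 7p (PV): X=143556.6814, Y=1687817.5617, Z=-6130507.3029
→ geod (Bowring, a=6378137.000): φ=-74.65254847°, λ=85.13843005°, h=1962.4846 m

φ=-74.65254847°, λ=85.13843005°, h=1962.4846 m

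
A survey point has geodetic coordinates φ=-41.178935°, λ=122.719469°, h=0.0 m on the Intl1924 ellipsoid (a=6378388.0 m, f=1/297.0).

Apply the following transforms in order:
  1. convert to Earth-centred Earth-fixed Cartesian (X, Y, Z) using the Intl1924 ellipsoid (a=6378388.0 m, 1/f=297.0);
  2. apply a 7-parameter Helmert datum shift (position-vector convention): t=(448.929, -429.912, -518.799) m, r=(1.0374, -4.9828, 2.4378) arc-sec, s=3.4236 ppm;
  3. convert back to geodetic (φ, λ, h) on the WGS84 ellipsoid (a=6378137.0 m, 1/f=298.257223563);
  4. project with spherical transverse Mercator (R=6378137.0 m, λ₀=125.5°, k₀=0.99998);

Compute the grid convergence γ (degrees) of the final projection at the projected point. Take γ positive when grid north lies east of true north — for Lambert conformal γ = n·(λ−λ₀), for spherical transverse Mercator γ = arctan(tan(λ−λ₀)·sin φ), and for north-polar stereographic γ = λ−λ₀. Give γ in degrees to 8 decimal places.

start: φ=-41.178935°, λ=122.719469°, h=0.000 m
→ ECEF (a=6378388.000, f=1/297.0): X=-2598714.6414, Y=4044890.1032, Z=-4177471.3166
→ Helmert 7p (PV): X=-2598221.4985, Y=4044464.3360, Z=-4178046.8521
→ geod (Bowring, a=6378137.000): φ=-41.18572430°, λ=122.71726690°, h=120.2190 m
→ into tm (λ₀=125.5°): φ=-41.18572430°, λ−λ₀=-2.78273310°
convergence γ = 1.83325153°

1.83325153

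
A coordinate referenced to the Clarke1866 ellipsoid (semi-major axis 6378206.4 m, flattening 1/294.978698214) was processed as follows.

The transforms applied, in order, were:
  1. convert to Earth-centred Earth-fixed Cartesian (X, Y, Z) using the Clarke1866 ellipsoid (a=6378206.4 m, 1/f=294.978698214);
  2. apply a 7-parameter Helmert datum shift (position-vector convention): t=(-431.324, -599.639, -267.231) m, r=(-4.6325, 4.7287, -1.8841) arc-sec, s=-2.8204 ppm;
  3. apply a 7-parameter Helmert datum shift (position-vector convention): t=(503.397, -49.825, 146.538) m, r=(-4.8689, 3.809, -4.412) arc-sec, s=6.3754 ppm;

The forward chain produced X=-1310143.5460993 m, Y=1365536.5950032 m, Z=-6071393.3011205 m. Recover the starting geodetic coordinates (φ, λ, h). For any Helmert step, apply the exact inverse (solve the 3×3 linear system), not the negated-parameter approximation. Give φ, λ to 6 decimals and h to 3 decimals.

start: X=-1310143.5461, Y=1365536.5950, Z=-6071393.3011 m
→ Helmert⁻¹: X=-1310555.6798, Y=1365692.9993, Z=-6071493.0950
→ Helmert⁻¹: X=-1310001.3468, Y=1366420.8798, Z=-6071242.3312
→ geod (Bowring, a=6378206.400): φ=-72.79343200°, λ=133.79237200°, h=1005.6240 m

φ=-72.793432°, λ=133.792372°, h=1005.624 m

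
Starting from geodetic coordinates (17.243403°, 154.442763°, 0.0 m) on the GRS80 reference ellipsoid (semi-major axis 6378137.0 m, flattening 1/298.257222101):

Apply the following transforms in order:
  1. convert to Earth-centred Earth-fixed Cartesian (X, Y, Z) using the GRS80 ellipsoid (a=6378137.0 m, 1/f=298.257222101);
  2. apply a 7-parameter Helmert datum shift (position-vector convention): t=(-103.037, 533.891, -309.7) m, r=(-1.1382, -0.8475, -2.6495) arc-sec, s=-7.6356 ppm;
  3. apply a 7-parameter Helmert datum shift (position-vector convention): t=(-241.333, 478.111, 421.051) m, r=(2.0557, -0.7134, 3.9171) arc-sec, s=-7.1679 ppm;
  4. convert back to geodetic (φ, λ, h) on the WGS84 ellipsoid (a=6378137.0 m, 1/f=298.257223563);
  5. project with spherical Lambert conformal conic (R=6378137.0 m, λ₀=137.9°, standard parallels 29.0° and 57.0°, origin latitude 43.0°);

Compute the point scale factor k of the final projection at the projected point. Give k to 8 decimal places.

1.06837181

start: φ=17.243403°, λ=154.442763°, h=0.000 m
→ ECEF (a=6378137.000, f=1/298.257222101): X=-5497061.9248, Y=2628708.0077, Z=1878577.1109
→ Helmert 7p (PV): X=-5497096.9412, Y=2629302.8031, Z=1878215.9752
→ Helmert 7p (PV): X=-5497355.2994, Y=2629638.9562, Z=1878630.7552
→ geod (Bowring, a=6378137.000): φ=17.24208131°, λ=154.43605653°, h=652.2884 m
→ into lcc (λ₀=137.9°): φ=17.24208131°, λ−λ₀=16.53605653°
scale k = 1.06837181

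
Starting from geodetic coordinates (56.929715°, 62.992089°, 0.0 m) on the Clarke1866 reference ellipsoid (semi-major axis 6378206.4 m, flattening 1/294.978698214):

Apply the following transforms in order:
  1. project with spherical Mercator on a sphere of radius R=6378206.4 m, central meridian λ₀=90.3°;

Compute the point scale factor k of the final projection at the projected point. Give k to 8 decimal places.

1.83261810

start: φ=56.929715°, λ=62.992089°, h=0.000 m
→ into merc (λ₀=90.3°): φ=56.92971500°, λ−λ₀=-27.30791100°
scale k = 1.83261810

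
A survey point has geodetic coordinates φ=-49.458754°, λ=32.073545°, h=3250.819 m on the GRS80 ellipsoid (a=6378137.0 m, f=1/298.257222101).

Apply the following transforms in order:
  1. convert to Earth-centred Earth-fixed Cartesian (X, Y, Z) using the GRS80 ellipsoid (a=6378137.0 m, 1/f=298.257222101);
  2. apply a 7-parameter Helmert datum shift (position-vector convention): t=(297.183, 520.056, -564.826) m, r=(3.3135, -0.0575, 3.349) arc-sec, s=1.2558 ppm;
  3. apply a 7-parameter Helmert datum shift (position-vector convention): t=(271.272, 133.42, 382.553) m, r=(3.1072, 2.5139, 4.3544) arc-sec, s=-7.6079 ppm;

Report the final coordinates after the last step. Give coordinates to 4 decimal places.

X=3521987.2099 m, Y=2207739.6529 m, Z=-4826471.6057 m

start: φ=-49.458754°, λ=32.073545°, h=3250.819 m
→ ECEF (a=6378137.000, f=1/298.257222101): X=3521581.0412, Y=2206818.4295, Z=-4826346.7574
→ Helmert 7p (PV): X=3521848.1612, Y=2207475.9667, Z=-4826881.2115
→ Helmert 7p (PV): X=3521987.2099, Y=2207739.6529, Z=-4826471.6057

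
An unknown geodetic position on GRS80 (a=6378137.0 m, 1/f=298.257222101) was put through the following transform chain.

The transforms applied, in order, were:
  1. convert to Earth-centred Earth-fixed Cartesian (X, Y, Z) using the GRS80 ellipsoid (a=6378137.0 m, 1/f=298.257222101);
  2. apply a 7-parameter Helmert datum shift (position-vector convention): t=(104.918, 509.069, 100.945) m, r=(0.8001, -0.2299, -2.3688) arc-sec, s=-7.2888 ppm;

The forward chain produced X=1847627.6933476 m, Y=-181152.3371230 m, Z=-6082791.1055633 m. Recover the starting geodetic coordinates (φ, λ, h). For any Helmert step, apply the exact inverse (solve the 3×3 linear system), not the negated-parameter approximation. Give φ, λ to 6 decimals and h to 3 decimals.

start: X=1847627.6933, Y=-181152.3371, Z=-6082791.1056 m
→ Helmert⁻¹: X=1847531.5480, Y=-181665.1084, Z=-6082937.7424
→ geod (Bowring, a=6378137.000): φ=-73.13554600°, λ=-5.61575900°, h=1348.0410 m

φ=-73.135546°, λ=-5.615759°, h=1348.041 m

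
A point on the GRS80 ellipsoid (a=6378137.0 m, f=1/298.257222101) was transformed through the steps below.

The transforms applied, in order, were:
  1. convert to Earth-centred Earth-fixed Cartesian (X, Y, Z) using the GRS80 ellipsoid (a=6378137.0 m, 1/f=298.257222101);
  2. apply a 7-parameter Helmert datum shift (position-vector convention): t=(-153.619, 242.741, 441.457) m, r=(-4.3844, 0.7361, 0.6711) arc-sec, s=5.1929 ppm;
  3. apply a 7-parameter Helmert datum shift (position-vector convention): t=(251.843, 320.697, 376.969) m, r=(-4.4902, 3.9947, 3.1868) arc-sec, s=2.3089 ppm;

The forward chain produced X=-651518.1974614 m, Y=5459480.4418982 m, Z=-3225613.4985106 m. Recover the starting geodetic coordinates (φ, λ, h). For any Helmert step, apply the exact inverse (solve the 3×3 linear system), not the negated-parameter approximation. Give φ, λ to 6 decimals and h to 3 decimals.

start: X=-651518.1975, Y=5459480.4419, Z=-3225613.4985 m
→ Helmert⁻¹: X=-651621.7152, Y=5459227.4323, Z=-3225876.7964
→ Helmert⁻¹: X=-651435.4385, Y=5459027.0394, Z=-3226187.7863
→ geod (Bowring, a=6378137.000): φ=-30.57342700°, λ=96.80502800°, h=1812.7290 m

φ=-30.573427°, λ=96.805028°, h=1812.729 m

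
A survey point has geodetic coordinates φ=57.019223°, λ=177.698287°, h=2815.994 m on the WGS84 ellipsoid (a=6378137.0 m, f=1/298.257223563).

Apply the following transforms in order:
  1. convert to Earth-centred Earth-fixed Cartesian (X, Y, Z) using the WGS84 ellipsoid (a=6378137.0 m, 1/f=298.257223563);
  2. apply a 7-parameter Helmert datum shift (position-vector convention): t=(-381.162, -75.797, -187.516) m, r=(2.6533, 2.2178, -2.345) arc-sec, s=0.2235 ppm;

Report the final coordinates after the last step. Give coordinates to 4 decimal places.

start: φ=57.019223°, λ=177.698287°, h=2815.994 m
→ ECEF (a=6378137.000, f=1/298.257223563): X=-3478918.0442, Y=139831.9614, Z=5329427.8991
→ Helmert 7p (PV): X=-3479241.0909, Y=139727.1916, Z=5329280.7790

X=-3479241.0909 m, Y=139727.1916 m, Z=5329280.7790 m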